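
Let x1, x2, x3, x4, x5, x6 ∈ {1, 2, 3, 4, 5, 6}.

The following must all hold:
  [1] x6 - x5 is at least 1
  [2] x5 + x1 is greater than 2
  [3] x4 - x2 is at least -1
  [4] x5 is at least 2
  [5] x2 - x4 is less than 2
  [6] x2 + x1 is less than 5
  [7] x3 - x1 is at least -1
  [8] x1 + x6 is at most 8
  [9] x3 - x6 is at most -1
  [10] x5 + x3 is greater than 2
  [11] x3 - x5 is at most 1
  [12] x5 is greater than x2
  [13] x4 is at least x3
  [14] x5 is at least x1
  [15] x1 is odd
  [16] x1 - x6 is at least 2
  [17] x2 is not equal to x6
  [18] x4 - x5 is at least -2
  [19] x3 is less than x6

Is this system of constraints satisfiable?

Constraints 1, 7, 11, and 16 give x5 − x3 ≥ -1, x3 − x1 ≥ -1, x1 − x6 ≥ 2, x6 − x5 ≥ 1.
Adding all 4 inequalities: the left sides telescope to 0, and the right sides sum to (-1) + (-1) + 2 + 1 = 1. So 0 ≥ 1, which is false.

Unsatisfiable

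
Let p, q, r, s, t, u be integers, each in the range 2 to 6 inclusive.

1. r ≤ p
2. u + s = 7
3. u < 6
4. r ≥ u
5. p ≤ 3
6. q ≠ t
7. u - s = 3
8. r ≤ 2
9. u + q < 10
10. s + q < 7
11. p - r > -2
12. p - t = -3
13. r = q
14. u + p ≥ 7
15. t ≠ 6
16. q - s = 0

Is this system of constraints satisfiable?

Unsatisfiable

From constraints 4 and 8: u ≤ r ≤ 2. From constraint 5: p ≤ 3. Hence u + p ≤ 5. But constraint 14 requires u + p ≥ 7, and 7 > 5. Contradiction.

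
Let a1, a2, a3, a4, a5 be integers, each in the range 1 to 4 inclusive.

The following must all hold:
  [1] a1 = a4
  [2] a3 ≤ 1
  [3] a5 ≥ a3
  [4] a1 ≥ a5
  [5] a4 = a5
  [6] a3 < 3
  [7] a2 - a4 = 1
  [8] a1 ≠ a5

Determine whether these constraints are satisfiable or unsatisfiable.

Unsatisfiable

From constraints 1 and 5, a1 = a4 = a5, so a1 = a5. But constraint 8 says a1 ≠ a5. Contradiction.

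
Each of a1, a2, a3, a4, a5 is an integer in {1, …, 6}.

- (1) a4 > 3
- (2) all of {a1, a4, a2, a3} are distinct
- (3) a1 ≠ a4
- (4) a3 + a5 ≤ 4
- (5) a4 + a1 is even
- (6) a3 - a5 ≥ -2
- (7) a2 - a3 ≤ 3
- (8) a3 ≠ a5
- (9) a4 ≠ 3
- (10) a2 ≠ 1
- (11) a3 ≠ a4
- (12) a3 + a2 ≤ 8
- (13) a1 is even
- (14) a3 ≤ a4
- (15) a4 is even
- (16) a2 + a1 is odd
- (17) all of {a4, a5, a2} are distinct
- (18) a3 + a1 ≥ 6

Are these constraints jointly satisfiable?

The assignment a1 = 4, a2 = 3, a3 = 2, a4 = 6, a5 = 1 works:
  constraint 4 holds since a3 + a5 = 3.
  constraint 6 holds since a3 - a5 = 1.
The rest check out directly.

Satisfiable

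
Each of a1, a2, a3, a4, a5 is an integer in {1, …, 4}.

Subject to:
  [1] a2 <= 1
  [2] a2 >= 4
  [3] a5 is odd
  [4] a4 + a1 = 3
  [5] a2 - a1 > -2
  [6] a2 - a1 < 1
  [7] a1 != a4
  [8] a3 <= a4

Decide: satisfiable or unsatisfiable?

Unsatisfiable

From constraint 2: a2 ≥ 4. From constraint 1: a2 ≤ 1. But 1 < 4, so no value of a2 works.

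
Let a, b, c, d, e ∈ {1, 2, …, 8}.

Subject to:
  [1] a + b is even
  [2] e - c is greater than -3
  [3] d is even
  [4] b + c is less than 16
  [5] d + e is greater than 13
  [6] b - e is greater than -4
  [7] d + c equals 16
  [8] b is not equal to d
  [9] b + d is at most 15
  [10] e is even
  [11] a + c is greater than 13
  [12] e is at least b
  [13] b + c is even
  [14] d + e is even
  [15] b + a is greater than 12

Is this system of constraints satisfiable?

Setting (a, b, c, d, e) = (8, 6, 8, 8, 8) satisfies everything: constraint 2: e - c = 0; constraint 4: b + c = 14; constraint 5: d + e = 16, and the others follow.

Satisfiable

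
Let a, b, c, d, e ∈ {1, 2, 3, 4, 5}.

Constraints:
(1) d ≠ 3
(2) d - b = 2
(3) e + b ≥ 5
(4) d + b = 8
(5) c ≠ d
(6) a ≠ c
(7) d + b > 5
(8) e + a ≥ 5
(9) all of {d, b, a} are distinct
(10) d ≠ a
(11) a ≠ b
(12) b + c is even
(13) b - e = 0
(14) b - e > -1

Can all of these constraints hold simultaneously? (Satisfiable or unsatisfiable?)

Satisfiable

Take a = 2, b = 3, c = 1, d = 5, e = 3. Then constraint 2: d - b = 2; constraint 3: e + b = 6; constraint 4: d + b = 8, and every other listed constraint is also met.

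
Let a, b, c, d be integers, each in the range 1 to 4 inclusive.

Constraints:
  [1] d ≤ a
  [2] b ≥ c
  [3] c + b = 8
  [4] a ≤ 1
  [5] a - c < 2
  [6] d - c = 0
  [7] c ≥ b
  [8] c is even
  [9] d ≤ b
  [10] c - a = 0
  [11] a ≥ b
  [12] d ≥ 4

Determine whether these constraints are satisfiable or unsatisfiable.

From constraints 9 and 12: b ≥ d and d ≥ 4, so b ≥ 4. From constraints 4 and 11: b ≤ a and a ≤ 1, so b ≤ 1. But 1 < 4, so no value of b works.

Unsatisfiable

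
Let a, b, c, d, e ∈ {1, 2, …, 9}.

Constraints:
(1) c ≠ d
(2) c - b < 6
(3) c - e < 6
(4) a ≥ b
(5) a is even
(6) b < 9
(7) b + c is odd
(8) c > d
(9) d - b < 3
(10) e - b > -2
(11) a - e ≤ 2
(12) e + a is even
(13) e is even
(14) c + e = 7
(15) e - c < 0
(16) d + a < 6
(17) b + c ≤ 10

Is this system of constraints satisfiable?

Satisfiable

One satisfying assignment is a = 2, b = 2, c = 5, d = 2, e = 2.
For the less obvious constraints — constraint 2: c - b = 3; constraint 3: c - e = 3; constraint 9: d - b = 0 — and the others hold by inspection.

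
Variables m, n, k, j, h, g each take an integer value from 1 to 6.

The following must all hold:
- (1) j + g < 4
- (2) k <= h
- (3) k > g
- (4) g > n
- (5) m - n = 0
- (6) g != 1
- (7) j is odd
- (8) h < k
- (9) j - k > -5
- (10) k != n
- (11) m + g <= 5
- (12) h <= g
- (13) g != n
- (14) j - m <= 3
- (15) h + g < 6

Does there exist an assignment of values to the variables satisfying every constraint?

Constraints 2, 3, and 12 give g < k, k ≤ h, h ≤ g. Chaining: g < k ≤ h ≤ g, which forces g < g — impossible.

Unsatisfiable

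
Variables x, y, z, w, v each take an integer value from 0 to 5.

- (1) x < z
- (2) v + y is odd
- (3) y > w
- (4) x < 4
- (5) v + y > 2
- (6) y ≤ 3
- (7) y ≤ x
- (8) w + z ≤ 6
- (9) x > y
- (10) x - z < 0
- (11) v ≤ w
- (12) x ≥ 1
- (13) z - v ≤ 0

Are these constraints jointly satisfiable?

Constraints 1, 3, 9, 11, and 13 give w < y, y < x, x < z, z ≤ v, v ≤ w. Chaining: w < y < x < z ≤ v ≤ w, which forces w < w — impossible.

Unsatisfiable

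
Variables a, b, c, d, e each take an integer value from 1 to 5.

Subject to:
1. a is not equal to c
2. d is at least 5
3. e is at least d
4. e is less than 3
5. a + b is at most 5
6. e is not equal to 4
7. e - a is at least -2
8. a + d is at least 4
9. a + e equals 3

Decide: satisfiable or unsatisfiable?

From constraints 2 and 3: e ≥ d and d ≥ 5, so e ≥ 5. From constraint 4: e ≤ 2. But 2 < 5, so no value of e works.

Unsatisfiable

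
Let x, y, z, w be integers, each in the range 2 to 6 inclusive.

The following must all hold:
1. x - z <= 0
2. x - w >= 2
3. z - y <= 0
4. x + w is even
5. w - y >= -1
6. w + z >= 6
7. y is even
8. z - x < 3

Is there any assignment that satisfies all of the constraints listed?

Unsatisfiable

Constraints 1, 2, 3, and 5 give y − z ≥ 0, z − x ≥ 0, x − w ≥ 2, w − y ≥ -1.
Adding all 4 inequalities: the left sides telescope to 0, and the right sides sum to 0 + 0 + 2 + (-1) = 1. So 0 ≥ 1, which is false.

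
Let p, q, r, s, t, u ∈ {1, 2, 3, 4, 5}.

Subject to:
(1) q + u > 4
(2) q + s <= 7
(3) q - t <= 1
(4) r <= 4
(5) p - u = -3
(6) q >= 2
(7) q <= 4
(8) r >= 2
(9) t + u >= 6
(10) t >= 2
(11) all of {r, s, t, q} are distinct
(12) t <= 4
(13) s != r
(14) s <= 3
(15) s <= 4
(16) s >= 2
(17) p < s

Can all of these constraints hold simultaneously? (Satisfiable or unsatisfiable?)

Constraints 4, 6, 7, 8, 10, 12, 15, and 16 confine each of r, s, t, q to the 3 values {2, …, 4}.
Constraint 11 requires all 4 of them to be distinct, but only 3 values are available — impossible by the pigeonhole principle.

Unsatisfiable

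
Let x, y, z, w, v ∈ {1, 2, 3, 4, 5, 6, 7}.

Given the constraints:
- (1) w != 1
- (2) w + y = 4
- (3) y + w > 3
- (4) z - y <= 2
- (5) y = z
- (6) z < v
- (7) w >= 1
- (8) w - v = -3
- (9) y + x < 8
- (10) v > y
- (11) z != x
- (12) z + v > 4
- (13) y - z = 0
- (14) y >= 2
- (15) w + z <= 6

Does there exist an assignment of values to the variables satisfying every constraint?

Satisfiable

Setting (x, y, z, w, v) = (4, 2, 2, 2, 5) satisfies everything: constraint 2: w + y = 4; constraint 3: y + w = 4, and the others follow.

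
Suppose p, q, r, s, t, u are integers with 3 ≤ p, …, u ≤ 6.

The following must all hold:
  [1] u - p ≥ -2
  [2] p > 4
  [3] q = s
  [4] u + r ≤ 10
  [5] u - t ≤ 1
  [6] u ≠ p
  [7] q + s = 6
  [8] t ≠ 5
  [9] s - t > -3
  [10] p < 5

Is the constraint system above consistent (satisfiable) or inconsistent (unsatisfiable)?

Unsatisfiable

From constraint 2: p ≥ 5. From constraint 10: p ≤ 4. But 4 < 5, so no value of p works.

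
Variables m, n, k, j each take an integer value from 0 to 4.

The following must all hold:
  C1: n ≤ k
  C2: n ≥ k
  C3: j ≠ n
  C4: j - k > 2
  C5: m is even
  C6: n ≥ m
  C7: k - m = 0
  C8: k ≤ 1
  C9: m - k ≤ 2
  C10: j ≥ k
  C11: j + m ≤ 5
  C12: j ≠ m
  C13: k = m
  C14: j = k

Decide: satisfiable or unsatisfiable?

From constraints 13 and 14, j = k = m, so j = m. But constraint 12 says j ≠ m. Contradiction.

Unsatisfiable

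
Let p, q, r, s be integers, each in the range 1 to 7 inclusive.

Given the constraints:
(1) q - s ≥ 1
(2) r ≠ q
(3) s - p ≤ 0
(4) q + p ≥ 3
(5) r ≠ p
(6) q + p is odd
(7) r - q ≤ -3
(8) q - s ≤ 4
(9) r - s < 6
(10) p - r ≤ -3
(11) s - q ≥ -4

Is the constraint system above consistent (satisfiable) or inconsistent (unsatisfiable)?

Constraints 3, 7, 8, and 10 give p − s ≥ 0, s − q ≥ -4, q − r ≥ 3, r − p ≥ 3.
Adding all 4 inequalities: the left sides telescope to 0, and the right sides sum to 0 + (-4) + 3 + 3 = 2. So 0 ≥ 2, which is false.

Unsatisfiable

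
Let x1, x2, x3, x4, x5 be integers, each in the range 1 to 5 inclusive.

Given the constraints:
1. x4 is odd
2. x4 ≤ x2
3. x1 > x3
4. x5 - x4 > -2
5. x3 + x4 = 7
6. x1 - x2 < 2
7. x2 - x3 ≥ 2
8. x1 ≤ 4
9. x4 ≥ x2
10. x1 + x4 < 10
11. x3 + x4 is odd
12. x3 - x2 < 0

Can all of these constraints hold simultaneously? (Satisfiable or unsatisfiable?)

Take x1 = 4, x2 = 5, x3 = 2, x4 = 5, x5 = 5. Then constraint 4: x5 - x4 = 0; constraint 5: x3 + x4 = 7, and every other listed constraint is also met.

Satisfiable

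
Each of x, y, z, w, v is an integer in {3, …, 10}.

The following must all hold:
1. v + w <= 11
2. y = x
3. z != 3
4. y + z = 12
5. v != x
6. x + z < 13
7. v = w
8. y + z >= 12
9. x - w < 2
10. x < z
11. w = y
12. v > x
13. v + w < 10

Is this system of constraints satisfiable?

From constraints 2, 7, and 11, v = w = y = x, so v = x. But constraint 5 says v ≠ x. Contradiction.

Unsatisfiable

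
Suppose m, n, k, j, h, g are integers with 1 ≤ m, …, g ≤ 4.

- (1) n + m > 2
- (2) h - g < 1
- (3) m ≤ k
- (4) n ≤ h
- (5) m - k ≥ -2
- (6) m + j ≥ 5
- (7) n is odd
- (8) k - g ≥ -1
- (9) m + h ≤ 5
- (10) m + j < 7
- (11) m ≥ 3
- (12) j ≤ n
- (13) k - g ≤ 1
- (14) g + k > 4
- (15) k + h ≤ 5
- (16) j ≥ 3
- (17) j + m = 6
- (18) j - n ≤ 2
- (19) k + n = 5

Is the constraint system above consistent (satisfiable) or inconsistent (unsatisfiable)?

From constraints 3 and 11: k ≥ m ≥ 3. From constraints 12 and 16: n ≥ j ≥ 3. Hence k + n ≥ 6. But constraint 19 requires k + n = 5, and 5 < 6. Contradiction.

Unsatisfiable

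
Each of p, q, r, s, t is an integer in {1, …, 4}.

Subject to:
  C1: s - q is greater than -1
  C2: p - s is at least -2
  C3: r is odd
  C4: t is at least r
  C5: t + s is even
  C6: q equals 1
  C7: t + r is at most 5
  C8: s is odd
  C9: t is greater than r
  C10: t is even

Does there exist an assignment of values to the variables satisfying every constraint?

Constraint 10 makes t even and constraint 8 makes s odd, so t + s must be odd. Constraint 5 says t + s is even — contradiction.

Unsatisfiable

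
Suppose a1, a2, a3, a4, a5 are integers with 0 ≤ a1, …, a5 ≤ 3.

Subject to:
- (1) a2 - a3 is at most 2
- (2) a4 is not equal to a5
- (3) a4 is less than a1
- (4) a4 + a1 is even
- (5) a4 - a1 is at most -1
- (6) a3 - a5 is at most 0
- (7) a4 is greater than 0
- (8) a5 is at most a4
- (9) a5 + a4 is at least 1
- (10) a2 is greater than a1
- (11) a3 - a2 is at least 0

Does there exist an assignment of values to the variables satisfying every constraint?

Constraints 3, 6, 8, 10, and 11 give a3 ≤ a5, a5 ≤ a4, a4 < a1, a1 < a2, a2 ≤ a3. Chaining: a3 ≤ a5 ≤ a4 < a1 < a2 ≤ a3, which forces a3 < a3 — impossible.

Unsatisfiable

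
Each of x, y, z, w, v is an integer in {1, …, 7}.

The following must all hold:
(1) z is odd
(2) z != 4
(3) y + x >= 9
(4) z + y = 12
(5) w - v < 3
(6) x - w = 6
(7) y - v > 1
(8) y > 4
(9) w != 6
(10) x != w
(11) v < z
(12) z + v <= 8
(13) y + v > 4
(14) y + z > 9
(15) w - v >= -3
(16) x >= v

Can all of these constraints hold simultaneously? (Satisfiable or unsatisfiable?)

Satisfiable

Setting (x, y, z, w, v) = (7, 5, 7, 1, 1) satisfies everything: constraint 3: y + x = 12; constraint 4: z + y = 12, and the others follow.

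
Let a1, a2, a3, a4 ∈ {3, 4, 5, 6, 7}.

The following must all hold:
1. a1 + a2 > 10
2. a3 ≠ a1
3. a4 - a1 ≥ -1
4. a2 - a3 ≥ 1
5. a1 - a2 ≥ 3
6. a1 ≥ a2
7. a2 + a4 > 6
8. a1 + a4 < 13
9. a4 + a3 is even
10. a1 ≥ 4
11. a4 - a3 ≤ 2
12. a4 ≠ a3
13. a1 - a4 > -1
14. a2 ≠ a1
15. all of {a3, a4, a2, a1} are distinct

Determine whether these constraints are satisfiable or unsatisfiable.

Constraints 3, 4, 5, and 11 give a3 − a4 ≥ -2, a4 − a1 ≥ -1, a1 − a2 ≥ 3, a2 − a3 ≥ 1.
Adding all 4 inequalities: the left sides telescope to 0, and the right sides sum to (-2) + (-1) + 3 + 1 = 1. So 0 ≥ 1, which is false.

Unsatisfiable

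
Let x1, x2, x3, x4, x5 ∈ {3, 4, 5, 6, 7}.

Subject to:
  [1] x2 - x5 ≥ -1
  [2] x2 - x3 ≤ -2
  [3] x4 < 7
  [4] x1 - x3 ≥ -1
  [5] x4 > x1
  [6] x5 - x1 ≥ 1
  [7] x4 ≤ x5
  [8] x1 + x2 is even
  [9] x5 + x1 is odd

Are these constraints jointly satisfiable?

Unsatisfiable

Constraints 1, 2, 4, and 6 give x1 − x3 ≥ -1, x3 − x2 ≥ 2, x2 − x5 ≥ -1, x5 − x1 ≥ 1.
Adding all 4 inequalities: the left sides telescope to 0, and the right sides sum to (-1) + 2 + (-1) + 1 = 1. So 0 ≥ 1, which is false.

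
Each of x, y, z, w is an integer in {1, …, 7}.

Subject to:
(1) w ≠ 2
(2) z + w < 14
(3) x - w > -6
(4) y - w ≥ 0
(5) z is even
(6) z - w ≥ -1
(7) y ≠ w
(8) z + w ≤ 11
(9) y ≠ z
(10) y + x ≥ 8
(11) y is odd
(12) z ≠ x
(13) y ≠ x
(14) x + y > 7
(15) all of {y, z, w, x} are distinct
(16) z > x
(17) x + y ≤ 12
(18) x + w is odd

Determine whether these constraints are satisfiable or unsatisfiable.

Satisfiable

Take x = 2, y = 7, z = 6, w = 5. Then constraint 2: z + w = 11; constraint 3: x - w = -3, and every other listed constraint is also met.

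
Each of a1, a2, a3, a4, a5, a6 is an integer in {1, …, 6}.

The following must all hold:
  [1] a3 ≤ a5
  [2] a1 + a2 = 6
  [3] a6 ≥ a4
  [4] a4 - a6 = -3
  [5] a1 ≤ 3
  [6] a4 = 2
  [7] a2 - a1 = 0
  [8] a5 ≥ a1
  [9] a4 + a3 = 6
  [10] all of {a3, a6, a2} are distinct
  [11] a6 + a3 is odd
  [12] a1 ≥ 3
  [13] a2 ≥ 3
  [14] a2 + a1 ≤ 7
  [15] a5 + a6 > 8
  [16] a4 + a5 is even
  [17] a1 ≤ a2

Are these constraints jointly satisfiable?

Satisfiable

The assignment a1 = 3, a2 = 3, a3 = 4, a4 = 2, a5 = 6, a6 = 5 works:
  constraint 2 holds since a1 + a2 = 6.
  constraint 4 holds since a4 - a6 = -3.
  constraint 7 holds since a2 - a1 = 0.
The rest check out directly.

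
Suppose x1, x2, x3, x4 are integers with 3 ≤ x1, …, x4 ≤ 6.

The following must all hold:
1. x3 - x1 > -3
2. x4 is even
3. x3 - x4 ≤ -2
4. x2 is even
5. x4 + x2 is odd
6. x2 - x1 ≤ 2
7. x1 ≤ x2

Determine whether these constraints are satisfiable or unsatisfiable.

Constraint 2 makes x4 even and constraint 4 makes x2 even, so x4 + x2 must be even. Constraint 5 says x4 + x2 is odd — contradiction.

Unsatisfiable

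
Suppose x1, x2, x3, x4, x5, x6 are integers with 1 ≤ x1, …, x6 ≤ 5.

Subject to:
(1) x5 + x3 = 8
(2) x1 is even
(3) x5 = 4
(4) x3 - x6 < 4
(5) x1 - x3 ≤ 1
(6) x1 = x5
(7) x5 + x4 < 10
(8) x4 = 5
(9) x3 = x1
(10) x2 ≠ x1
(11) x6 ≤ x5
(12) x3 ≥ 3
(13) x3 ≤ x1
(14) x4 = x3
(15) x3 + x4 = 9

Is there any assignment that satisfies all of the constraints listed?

Constraint 8 fixes x4 = 5 and constraint 3 fixes x5 = 4. Constraints 6, 9, and 14 give x4 = x3 = x1 = x5, so x4 = x5. But 5 ≠ 4 — contradiction.

Unsatisfiable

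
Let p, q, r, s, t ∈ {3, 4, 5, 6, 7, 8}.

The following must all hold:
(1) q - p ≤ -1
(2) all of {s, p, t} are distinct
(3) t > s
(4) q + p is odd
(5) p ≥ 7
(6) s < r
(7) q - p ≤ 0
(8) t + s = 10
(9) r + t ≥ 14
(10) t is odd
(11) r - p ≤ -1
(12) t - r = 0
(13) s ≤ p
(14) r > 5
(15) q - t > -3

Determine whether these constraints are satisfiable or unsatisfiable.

Satisfiable

Setting (p, q, r, s, t) = (8, 5, 7, 3, 7) satisfies everything: constraint 1: q - p = -3; constraint 7: q - p = -3; constraint 8: t + s = 10, and the others follow.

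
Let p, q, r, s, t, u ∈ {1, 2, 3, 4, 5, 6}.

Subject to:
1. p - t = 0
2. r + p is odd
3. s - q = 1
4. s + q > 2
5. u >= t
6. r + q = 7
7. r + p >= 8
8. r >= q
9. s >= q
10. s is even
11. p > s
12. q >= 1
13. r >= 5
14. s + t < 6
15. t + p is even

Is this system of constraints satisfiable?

Satisfiable

The assignment p = 3, q = 1, r = 6, s = 2, t = 3, u = 6 works:
  constraint 1 holds since p - t = 0.
  constraint 3 holds since s - q = 1.
The rest check out directly.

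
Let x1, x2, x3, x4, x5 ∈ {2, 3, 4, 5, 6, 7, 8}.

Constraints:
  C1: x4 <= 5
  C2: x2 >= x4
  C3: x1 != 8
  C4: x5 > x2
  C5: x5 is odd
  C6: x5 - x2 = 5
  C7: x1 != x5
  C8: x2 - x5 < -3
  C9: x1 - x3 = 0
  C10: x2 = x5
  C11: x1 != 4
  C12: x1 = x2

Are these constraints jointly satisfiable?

Unsatisfiable

From constraints 10 and 12, x1 = x2 = x5, so x1 = x5. But constraint 7 says x1 ≠ x5. Contradiction.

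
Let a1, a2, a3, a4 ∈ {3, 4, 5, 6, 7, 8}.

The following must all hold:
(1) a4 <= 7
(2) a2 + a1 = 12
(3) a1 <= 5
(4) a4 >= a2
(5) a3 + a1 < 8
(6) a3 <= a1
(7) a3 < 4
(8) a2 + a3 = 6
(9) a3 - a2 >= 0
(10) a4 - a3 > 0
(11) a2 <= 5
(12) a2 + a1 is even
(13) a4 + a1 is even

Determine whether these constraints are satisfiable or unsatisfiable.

From constraint 11: a2 ≤ 5. From constraint 3: a1 ≤ 5. Hence a2 + a1 ≤ 10. But constraint 2 requires a2 + a1 = 12, and 12 > 10. Contradiction.

Unsatisfiable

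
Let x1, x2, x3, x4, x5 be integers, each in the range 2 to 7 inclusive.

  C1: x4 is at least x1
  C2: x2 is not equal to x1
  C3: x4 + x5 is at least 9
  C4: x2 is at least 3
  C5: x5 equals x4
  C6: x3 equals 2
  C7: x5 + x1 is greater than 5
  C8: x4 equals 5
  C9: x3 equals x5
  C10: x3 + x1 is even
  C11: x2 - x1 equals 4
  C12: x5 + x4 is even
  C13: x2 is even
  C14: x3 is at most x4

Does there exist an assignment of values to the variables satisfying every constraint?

Unsatisfiable

Constraint 6 fixes x3 = 2 and constraint 8 fixes x4 = 5. Constraints 5 and 9 give x3 = x5 = x4, so x3 = x4. But 2 ≠ 5 — contradiction.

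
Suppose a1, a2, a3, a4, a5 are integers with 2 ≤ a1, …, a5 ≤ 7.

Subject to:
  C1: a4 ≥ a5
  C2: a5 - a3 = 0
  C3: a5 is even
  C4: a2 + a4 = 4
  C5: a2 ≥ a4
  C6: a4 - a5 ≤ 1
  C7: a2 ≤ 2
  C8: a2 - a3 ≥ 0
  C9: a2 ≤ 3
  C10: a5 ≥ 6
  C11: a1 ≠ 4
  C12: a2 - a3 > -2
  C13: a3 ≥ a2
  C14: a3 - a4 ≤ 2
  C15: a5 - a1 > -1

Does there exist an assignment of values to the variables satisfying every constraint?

Unsatisfiable

From constraints 1 and 10: a4 ≥ a5 and a5 ≥ 6, so a4 ≥ 6. From constraints 5 and 9: a4 ≤ a2 and a2 ≤ 3, so a4 ≤ 3. But 3 < 6, so no value of a4 works.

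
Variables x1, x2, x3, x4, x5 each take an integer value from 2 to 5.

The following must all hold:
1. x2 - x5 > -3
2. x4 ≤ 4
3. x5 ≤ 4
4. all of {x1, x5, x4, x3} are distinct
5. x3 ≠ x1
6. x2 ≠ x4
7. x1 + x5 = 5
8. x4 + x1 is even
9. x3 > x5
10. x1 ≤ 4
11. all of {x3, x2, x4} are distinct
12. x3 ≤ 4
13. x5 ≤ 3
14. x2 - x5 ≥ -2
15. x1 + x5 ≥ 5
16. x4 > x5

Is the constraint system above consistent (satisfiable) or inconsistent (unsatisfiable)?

Unsatisfiable

Constraints 2, 3, 10, and 12 confine each of x1, x5, x4, x3 to the 3 values {2, …, 4} (the domain already gives each ≥ 2).
Constraint 4 requires all 4 of them to be distinct, but only 3 values are available — impossible by the pigeonhole principle.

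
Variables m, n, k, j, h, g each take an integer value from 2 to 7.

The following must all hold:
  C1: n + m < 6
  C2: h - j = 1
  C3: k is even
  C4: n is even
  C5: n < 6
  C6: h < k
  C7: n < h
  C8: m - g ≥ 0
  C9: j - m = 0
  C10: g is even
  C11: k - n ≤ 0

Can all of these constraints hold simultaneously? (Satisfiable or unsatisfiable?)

Constraints 6, 7, and 11 give n < h, h < k, k ≤ n. Chaining: n < h < k ≤ n, which forces n < n — impossible.

Unsatisfiable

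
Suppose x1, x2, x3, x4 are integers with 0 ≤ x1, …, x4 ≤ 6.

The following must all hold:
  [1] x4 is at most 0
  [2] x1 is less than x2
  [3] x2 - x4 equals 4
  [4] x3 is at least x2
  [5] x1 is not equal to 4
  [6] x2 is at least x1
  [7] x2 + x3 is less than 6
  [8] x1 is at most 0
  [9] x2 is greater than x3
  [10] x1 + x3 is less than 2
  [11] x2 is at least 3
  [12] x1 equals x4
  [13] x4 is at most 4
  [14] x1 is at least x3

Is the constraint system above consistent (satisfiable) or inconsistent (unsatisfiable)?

From constraints 4 and 11: x3 ≥ x2 and x2 ≥ 3, so x3 ≥ 3. From constraints 8 and 14: x3 ≤ x1 and x1 ≤ 0, so x3 ≤ 0. But 0 < 3, so no value of x3 works.

Unsatisfiable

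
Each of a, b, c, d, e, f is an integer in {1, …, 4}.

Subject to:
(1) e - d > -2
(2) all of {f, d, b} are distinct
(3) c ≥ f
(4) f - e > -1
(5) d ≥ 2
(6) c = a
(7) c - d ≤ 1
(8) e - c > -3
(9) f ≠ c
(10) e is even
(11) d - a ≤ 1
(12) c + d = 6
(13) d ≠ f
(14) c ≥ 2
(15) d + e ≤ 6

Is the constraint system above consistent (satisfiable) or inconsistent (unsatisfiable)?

Satisfiable

Try a = 3, b = 4, c = 3, d = 3, e = 2, f = 2.
Check constraint 1: e - d = -1; constraint 4: f - e = 0. The remaining constraints are straightforward to verify.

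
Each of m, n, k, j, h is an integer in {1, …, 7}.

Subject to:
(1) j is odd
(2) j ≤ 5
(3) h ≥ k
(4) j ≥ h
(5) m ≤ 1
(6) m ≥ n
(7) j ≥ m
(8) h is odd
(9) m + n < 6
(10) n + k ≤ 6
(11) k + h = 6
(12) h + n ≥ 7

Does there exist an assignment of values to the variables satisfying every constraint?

From constraints 2 and 4: h ≤ j ≤ 5. From constraints 5 and 6: n ≤ m ≤ 1. Hence h + n ≤ 6. But constraint 12 requires h + n ≥ 7, and 7 > 6. Contradiction.

Unsatisfiable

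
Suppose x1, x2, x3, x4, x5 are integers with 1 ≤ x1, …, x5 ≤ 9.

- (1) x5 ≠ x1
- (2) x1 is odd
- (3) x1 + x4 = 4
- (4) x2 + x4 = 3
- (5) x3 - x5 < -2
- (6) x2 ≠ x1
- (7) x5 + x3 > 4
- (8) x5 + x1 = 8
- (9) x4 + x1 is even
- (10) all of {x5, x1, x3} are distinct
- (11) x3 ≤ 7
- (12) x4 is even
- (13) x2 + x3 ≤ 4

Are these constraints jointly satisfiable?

Unsatisfiable

Constraint 12 makes x4 even and constraint 2 makes x1 odd, so x4 + x1 must be odd. Constraint 9 says x4 + x1 is even — contradiction.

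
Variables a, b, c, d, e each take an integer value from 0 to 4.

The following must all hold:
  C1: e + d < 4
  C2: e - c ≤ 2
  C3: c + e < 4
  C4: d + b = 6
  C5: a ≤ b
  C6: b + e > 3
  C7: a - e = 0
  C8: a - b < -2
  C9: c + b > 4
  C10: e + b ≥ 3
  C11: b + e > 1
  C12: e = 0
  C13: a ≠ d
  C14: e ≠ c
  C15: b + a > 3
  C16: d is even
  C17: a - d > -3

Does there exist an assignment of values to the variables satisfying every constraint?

Take a = 0, b = 4, c = 1, d = 2, e = 0. Then constraint 1: e + d = 2; constraint 2: e - c = -1, and every other listed constraint is also met.

Satisfiable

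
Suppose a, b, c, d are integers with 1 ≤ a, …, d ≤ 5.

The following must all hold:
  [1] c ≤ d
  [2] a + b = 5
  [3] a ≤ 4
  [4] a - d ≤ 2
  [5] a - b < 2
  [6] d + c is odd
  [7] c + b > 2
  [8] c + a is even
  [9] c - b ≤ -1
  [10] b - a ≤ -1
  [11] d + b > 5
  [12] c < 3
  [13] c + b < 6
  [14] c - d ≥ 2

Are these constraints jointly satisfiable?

Constraints 4, 9, 10, and 14 give b − c ≥ 1, c − d ≥ 2, d − a ≥ -2, a − b ≥ 1.
Adding all 4 inequalities: the left sides telescope to 0, and the right sides sum to 1 + 2 + (-2) + 1 = 2. So 0 ≥ 2, which is false.

Unsatisfiable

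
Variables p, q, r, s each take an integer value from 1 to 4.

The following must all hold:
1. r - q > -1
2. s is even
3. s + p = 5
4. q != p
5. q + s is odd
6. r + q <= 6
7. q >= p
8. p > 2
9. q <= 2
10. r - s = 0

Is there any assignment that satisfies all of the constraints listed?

Unsatisfiable

From constraint 8: p ≥ 3. From constraints 7 and 9: p ≤ q and q ≤ 2, so p ≤ 2. But 2 < 3, so no value of p works.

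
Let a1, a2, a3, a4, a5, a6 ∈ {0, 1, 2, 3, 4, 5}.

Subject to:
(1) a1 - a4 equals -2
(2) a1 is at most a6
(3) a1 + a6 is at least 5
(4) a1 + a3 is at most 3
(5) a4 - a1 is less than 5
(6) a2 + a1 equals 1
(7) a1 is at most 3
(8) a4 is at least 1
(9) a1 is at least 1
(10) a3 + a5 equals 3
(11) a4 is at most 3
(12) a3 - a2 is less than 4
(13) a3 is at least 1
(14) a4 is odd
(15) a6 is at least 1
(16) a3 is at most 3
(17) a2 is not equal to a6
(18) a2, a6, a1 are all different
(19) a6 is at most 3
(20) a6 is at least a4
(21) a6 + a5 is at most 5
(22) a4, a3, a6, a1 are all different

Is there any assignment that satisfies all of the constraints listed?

Constraints 7, 8, 9, 11, 13, 15, 16, and 19 confine each of a4, a3, a6, a1 to the 3 values {1, …, 3}.
Constraint 22 requires all 4 of them to be distinct, but only 3 values are available — impossible by the pigeonhole principle.

Unsatisfiable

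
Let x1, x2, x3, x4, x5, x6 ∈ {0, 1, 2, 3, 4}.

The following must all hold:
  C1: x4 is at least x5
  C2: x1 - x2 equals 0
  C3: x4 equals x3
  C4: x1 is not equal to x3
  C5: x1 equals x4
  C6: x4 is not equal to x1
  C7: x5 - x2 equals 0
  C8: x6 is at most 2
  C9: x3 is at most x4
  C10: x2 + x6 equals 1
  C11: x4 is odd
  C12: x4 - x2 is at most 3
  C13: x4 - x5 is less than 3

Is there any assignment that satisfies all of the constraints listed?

Unsatisfiable

From constraints 3 and 5, x1 = x4 = x3, so x1 = x3. But constraint 4 says x1 ≠ x3. Contradiction.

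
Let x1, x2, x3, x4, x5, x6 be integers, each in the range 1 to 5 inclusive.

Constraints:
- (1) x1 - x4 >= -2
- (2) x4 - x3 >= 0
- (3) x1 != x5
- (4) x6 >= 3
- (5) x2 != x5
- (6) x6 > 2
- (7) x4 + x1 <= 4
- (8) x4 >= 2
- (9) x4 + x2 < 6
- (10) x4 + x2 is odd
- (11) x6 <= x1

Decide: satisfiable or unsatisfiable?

Unsatisfiable

From constraint 8: x4 ≥ 2. From constraints 4 and 11: x1 ≥ x6 ≥ 3. Hence x4 + x1 ≥ 5. But constraint 7 requires x4 + x1 ≤ 4, and 4 < 5. Contradiction.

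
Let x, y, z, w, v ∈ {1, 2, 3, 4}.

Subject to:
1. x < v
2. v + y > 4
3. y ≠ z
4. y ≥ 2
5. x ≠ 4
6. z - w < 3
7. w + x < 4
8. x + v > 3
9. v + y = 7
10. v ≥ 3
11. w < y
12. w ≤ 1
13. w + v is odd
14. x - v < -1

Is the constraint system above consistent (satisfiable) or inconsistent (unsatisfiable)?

One satisfying assignment is x = 1, y = 3, z = 1, w = 1, v = 4.
For the less obvious constraints — constraint 2: v + y = 7; constraint 6: z - w = 0 — and the others hold by inspection.

Satisfiable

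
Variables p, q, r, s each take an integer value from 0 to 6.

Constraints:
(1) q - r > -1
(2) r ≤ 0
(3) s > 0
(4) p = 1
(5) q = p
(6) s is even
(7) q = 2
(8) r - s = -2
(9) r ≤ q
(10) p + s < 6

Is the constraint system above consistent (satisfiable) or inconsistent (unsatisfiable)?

Constraint 7 fixes q = 2 and constraint 4 fixes p = 1, but constraint 5 requires q = p. Since 2 ≠ 1, contradiction.

Unsatisfiable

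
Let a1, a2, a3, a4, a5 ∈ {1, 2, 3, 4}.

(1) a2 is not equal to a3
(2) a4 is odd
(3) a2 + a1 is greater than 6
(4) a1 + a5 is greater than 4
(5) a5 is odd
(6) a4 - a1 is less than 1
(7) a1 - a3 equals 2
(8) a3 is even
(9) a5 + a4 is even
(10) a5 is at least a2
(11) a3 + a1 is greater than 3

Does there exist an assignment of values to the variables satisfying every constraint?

Satisfiable

The assignment a1 = 4, a2 = 3, a3 = 2, a4 = 3, a5 = 3 works:
  constraint 3 holds since a2 + a1 = 7.
  constraint 4 holds since a1 + a5 = 7.
The rest check out directly.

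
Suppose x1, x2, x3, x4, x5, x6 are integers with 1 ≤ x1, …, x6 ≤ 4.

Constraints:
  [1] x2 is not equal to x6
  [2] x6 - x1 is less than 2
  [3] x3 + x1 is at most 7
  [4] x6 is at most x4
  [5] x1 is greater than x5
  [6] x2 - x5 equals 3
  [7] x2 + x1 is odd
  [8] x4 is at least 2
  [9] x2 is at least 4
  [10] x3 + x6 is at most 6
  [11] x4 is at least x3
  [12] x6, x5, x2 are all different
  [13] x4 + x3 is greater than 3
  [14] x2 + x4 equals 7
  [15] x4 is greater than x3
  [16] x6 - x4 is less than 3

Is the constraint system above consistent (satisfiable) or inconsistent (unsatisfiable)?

One satisfying assignment is x1 = 3, x2 = 4, x3 = 1, x4 = 3, x5 = 1, x6 = 3.
For the less obvious constraints — constraint 2: x6 - x1 = 0; constraint 3: x3 + x1 = 4 — and the others hold by inspection.

Satisfiable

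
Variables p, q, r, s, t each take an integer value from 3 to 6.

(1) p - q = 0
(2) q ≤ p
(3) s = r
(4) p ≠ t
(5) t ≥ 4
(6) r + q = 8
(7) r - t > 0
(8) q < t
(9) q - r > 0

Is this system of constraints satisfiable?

Unsatisfiable

Constraints 7, 8, and 9 give q < t, t < r, r < q. Chaining: q < t < r < q, which forces q < q — impossible.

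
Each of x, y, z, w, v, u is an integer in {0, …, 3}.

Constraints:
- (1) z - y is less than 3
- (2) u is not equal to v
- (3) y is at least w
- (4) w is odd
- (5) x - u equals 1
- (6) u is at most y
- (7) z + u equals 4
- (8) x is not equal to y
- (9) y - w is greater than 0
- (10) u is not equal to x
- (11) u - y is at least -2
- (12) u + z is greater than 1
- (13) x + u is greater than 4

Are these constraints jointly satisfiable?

Satisfiable

The assignment x = 3, y = 2, z = 2, w = 1, v = 0, u = 2 works:
  constraint 1 holds since z - y = 0.
  constraint 5 holds since x - u = 1.
  constraint 7 holds since z + u = 4.
The rest check out directly.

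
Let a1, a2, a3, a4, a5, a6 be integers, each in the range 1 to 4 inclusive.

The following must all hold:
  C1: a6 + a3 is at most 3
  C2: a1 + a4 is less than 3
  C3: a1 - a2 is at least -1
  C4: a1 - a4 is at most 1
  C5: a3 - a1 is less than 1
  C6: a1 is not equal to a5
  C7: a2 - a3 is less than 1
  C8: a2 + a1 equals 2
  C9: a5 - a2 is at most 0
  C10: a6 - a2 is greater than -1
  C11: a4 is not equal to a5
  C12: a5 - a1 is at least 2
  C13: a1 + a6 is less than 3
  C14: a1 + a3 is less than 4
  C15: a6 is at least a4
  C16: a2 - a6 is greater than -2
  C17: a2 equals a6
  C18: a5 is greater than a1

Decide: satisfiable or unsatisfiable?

Unsatisfiable

Constraints 3, 9, and 12 give a1 − a2 ≥ -1, a2 − a5 ≥ 0, a5 − a1 ≥ 2.
Adding all 3 inequalities: the left sides telescope to 0, and the right sides sum to (-1) + 0 + 2 = 1. So 0 ≥ 1, which is false.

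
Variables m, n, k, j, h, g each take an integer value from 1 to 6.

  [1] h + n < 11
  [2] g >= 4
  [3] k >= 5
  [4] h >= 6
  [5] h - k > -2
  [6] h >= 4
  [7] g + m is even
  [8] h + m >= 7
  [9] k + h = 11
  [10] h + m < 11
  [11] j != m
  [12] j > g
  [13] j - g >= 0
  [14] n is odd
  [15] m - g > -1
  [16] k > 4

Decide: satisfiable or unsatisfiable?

Satisfiable

The assignment m = 4, n = 3, k = 5, j = 6, h = 6, g = 4 works:
  constraint 1 holds since h + n = 9.
  constraint 5 holds since h - k = 1.
The rest check out directly.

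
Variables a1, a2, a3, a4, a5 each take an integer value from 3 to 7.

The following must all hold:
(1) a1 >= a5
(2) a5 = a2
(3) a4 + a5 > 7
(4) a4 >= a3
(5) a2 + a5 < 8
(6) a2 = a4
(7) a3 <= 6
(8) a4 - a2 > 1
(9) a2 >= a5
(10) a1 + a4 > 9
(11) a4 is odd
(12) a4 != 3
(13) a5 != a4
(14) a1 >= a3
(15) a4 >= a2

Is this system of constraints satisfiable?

Unsatisfiable

From constraints 2 and 6, a5 = a2 = a4, so a5 = a4. But constraint 13 says a5 ≠ a4. Contradiction.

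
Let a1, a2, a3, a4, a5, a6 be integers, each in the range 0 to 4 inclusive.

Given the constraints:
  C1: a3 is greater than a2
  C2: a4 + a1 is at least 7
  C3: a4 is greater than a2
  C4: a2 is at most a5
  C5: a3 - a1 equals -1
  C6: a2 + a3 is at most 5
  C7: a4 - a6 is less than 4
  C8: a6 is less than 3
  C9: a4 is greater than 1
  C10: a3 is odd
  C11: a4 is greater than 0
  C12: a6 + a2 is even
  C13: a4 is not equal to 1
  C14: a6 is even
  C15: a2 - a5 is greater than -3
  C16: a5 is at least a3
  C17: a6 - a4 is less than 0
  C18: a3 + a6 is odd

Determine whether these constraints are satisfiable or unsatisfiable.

Satisfiable

One satisfying assignment is a1 = 4, a2 = 2, a3 = 3, a4 = 3, a5 = 3, a6 = 2.
For the less obvious constraints — constraint 2: a4 + a1 = 7; constraint 5: a3 - a1 = -1 — and the others hold by inspection.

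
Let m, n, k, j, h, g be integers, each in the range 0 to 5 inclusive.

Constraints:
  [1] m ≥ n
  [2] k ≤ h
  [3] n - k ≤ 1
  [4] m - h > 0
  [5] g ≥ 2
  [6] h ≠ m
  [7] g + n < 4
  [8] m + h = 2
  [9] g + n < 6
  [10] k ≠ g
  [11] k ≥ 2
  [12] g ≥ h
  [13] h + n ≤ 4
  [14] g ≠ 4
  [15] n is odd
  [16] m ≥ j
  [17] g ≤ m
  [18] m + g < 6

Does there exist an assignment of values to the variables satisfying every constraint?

Unsatisfiable

From constraints 5 and 17: m ≥ g ≥ 2. From constraints 2 and 11: h ≥ k ≥ 2. Hence m + h ≥ 4. But constraint 8 requires m + h = 2, and 2 < 4. Contradiction.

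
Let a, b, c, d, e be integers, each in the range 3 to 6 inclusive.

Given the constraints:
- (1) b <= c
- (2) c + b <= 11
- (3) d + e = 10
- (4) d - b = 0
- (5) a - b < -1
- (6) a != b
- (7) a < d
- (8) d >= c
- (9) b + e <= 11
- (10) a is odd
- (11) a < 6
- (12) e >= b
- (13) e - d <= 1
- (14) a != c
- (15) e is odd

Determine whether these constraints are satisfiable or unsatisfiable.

Setting (a, b, c, d, e) = (3, 5, 5, 5, 5) satisfies everything: constraint 2: c + b = 10; constraint 3: d + e = 10, and the others follow.

Satisfiable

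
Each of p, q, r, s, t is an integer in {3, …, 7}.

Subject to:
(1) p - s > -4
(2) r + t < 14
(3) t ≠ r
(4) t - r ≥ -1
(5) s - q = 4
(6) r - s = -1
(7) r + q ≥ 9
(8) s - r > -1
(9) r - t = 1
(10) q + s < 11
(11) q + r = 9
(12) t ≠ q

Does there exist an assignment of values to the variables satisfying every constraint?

The assignment p = 6, q = 3, r = 6, s = 7, t = 5 works:
  constraint 1 holds since p - s = -1.
  constraint 2 holds since r + t = 11.
The rest check out directly.

Satisfiable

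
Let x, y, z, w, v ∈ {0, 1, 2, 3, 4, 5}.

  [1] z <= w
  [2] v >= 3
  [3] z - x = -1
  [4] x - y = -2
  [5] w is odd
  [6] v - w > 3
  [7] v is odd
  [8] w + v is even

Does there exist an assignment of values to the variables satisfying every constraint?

The assignment x = 2, y = 4, z = 1, w = 1, v = 5 works:
  constraint 3 holds since z - x = -1.
  constraint 4 holds since x - y = -2.
The rest check out directly.

Satisfiable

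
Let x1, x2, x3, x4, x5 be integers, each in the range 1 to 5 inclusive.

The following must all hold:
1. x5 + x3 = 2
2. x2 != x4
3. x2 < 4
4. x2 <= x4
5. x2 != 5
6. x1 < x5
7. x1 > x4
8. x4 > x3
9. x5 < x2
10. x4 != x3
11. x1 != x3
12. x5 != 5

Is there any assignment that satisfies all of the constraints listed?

Unsatisfiable

Constraints 4, 6, 7, and 9 give x4 < x1, x1 < x5, x5 < x2, x2 ≤ x4. Chaining: x4 < x1 < x5 < x2 ≤ x4, which forces x4 < x4 — impossible.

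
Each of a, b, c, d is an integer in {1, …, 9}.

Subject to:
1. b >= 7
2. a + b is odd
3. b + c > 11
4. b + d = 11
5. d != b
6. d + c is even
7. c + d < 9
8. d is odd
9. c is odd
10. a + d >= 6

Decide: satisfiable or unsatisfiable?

Setting (a, b, c, d) = (5, 8, 5, 3) satisfies everything: constraint 3: b + c = 13; constraint 4: b + d = 11, and the others follow.

Satisfiable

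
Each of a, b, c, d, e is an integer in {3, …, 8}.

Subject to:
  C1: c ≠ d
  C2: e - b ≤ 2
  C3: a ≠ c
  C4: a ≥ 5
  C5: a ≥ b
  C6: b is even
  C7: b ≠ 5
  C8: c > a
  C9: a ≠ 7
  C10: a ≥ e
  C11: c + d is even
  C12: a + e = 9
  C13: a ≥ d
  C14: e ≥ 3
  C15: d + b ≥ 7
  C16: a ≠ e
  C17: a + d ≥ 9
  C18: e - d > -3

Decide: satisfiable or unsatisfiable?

Satisfiable

One satisfying assignment is a = 6, b = 4, c = 8, d = 4, e = 3.
For the less obvious constraints — constraint 2: e - b = -1; constraint 12: a + e = 9 — and the others hold by inspection.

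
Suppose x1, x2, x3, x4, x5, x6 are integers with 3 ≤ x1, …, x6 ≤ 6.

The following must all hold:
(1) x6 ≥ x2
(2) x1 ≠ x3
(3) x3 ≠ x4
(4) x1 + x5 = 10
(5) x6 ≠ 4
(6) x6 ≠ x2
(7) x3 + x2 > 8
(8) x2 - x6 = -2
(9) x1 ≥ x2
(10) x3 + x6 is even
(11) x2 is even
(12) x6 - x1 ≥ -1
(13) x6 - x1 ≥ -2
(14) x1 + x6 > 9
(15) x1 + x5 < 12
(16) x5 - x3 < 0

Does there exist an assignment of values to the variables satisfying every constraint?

Try x1 = 5, x2 = 4, x3 = 6, x4 = 4, x5 = 5, x6 = 6.
Check constraint 4: x1 + x5 = 10; constraint 7: x3 + x2 = 10. The remaining constraints are straightforward to verify.

Satisfiable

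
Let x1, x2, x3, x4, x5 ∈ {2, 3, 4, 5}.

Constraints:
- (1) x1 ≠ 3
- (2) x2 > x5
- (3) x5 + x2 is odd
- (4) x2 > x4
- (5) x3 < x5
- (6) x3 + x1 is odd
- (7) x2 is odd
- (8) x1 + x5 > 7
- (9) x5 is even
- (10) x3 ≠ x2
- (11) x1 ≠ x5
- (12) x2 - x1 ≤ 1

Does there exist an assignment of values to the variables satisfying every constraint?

Satisfiable

The assignment x1 = 5, x2 = 5, x3 = 2, x4 = 2, x5 = 4 works:
  constraint 3 holds since x5 + x2 = 9 is odd.
  constraint 8 holds since x1 + x5 = 9.
  constraint 12 holds since x2 - x1 = 0.
The rest check out directly.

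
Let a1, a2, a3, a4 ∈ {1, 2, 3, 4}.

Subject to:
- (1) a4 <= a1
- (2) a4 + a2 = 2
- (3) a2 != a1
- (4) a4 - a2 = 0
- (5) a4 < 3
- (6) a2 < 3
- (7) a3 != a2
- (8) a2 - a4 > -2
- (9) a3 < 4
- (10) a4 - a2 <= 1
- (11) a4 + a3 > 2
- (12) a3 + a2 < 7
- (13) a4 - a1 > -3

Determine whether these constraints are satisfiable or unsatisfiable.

Satisfiable

Setting (a1, a2, a3, a4) = (3, 1, 3, 1) satisfies everything: constraint 2: a4 + a2 = 2; constraint 4: a4 - a2 = 0; constraint 8: a2 - a4 = 0, and the others follow.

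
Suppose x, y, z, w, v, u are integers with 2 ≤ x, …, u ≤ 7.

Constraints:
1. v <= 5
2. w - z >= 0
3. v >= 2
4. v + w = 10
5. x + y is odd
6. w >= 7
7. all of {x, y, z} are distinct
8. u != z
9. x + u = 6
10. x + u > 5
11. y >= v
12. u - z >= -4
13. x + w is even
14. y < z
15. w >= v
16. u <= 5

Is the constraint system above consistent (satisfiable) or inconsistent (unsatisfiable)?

Try x = 3, y = 6, z = 7, w = 7, v = 3, u = 3.
Check constraint 2: w - z = 0; constraint 4: v + w = 10. The remaining constraints are straightforward to verify.

Satisfiable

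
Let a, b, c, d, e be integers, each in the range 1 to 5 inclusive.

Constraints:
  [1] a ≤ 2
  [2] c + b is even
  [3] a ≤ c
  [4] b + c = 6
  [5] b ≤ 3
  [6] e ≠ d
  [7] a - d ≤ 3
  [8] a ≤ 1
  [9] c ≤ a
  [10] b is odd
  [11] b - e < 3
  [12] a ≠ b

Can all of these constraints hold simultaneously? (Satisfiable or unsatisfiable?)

Unsatisfiable

From constraint 5: b ≤ 3. From constraints 1 and 9: c ≤ a ≤ 2. Hence b + c ≤ 5. But constraint 4 requires b + c = 6, and 6 > 5. Contradiction.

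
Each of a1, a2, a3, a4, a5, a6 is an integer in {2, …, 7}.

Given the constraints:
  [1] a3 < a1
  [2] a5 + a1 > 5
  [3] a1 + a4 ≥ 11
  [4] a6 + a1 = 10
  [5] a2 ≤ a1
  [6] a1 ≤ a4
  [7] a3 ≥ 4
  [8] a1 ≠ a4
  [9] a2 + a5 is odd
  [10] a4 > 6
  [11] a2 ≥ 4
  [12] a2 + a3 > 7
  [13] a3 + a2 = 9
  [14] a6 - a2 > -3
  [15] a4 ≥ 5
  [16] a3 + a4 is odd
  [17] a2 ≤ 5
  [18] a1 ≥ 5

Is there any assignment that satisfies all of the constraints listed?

Satisfiable

The assignment a1 = 6, a2 = 5, a3 = 4, a4 = 7, a5 = 2, a6 = 4 works:
  constraint 2 holds since a5 + a1 = 8.
  constraint 3 holds since a1 + a4 = 13.
The rest check out directly.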